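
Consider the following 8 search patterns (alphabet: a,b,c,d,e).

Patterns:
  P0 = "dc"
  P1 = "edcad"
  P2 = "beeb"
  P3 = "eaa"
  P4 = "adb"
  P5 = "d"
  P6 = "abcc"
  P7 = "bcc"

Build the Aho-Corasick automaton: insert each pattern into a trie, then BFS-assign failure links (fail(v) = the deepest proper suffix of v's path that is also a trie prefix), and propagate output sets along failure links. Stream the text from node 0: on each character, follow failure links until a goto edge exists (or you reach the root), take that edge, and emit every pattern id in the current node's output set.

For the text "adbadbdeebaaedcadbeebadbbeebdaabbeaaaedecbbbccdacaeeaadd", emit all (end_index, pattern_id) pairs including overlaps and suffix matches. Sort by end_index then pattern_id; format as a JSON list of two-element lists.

Build automaton:
Trie (insert patterns):
  n0 'ε': a→14 b→8 d→1 e→3
  n1 'd': c→2  ←P5
  n2 'dc': ·  ←P0
  n3 'e': a→12 d→4
  n4 'ed': c→5
  n5 'edc': a→6
  n6 'edca': d→7
  n7 'edcad': ·  ←P1
  n8 'b': c→20 e→9
  n9 'be': e→10
  n10 'bee': b→11
  n11 'beeb': ·  ←P2
  n12 'ea': a→13
  n13 'eaa': ·  ←P3
  n14 'a': b→17 d→15
  n15 'ad': b→16
  n16 'adb': ·  ←P4
  n17 'ab': c→18
  n18 'abc': c→19
  n19 'abcc': ·  ←P6
  n20 'bc': c→21
  n21 'bcc': ·  ←P7

Failure links (BFS by depth):
  n1('d'): parent n0 fail=0; on 'd' 0 → fail=0;  out {5}∪∅={5}
  n3('e'): parent n0 fail=0; on 'e' 0 → fail=0;  out ∅∪∅=∅
  n8('b'): parent n0 fail=0; on 'b' 0 → fail=0;  out ∅∪∅=∅
  n14('a'): parent n0 fail=0; on 'a' 0 → fail=0;  out ∅∪∅=∅
  n2('dc'): parent n1 fail=0; on 'c' 0 → fail=0;  out {0}∪∅={0}
  n4('ed'): parent n3 fail=0; on 'd' 0 → fail=1;  out ∅∪{5}={5}
  n9('be'): parent n8 fail=0; on 'e' 0 → fail=3;  out ∅∪∅=∅
  n12('ea'): parent n3 fail=0; on 'a' 0 → fail=14;  out ∅∪∅=∅
  n15('ad'): parent n14 fail=0; on 'd' 0 → fail=1;  out ∅∪{5}={5}
  n17('ab'): parent n14 fail=0; on 'b' 0 → fail=8;  out ∅∪∅=∅
  n20('bc'): parent n8 fail=0; on 'c' 0 → fail=0;  out ∅∪∅=∅
  n5('edc'): parent n4 fail=1; on 'c' 1 → fail=2;  out ∅∪{0}={0}
  n10('bee'): parent n9 fail=3; on 'e' 3→0 → fail=3;  out ∅∪∅=∅
  n13('eaa'): parent n12 fail=14; on 'a' 14→0 → fail=14;  out {3}∪∅={3}
  n16('adb'): parent n15 fail=1; on 'b' 1→0 → fail=8;  out {4}∪∅={4}
  n18('abc'): parent n17 fail=8; on 'c' 8 → fail=20;  out ∅∪∅=∅
  n21('bcc'): parent n20 fail=0; on 'c' 0 → fail=0;  out {7}∪∅={7}
  n6('edca'): parent n5 fail=2; on 'a' 2→0 → fail=14;  out ∅∪∅=∅
  n11('beeb'): parent n10 fail=3; on 'b' 3→0 → fail=8;  out {2}∪∅={2}
  n19('abcc'): parent n18 fail=20; on 'c' 20 → fail=21;  out {6}∪{7}={6,7}
  n7('edcad'): parent n6 fail=14; on 'd' 14 → fail=15;  out {1}∪{5}={1,5}

Text stream:
i=0 'a': node 0→14
i=1 'd': node 14→15  emit P5@[1:1]
i=2 'b': node 15→16  emit P4@[0:2]
i=3 'a': node 16→14 (fail-walked)
i=4 'd': node 14→15  emit P5@[4:4]
i=5 'b': node 15→16  emit P4@[3:5]
i=6 'd': node 16→1 (fail-walked)  emit P5@[6:6]
i=7 'e': node 1→3 (fail-walked)
i=8 'e': node 3→3 (fail-walked)
i=9 'b': node 3→8 (fail-walked)
i=10 'a': node 8→14 (fail-walked)
i=11 'a': node 14→14 (fail-walked)
i=12 'e': node 14→3 (fail-walked)
i=13 'd': node 3→4  emit P5@[13:13]
i=14 'c': node 4→5  emit P0@[13:14]
i=15 'a': node 5→6
i=16 'd': node 6→7  emit P1@[12:16],P5@[16:16]
i=17 'b': node 7→16 (fail-walked)  emit P4@[15:17]
i=18 'e': node 16→9 (fail-walked)
i=19 'e': node 9→10
i=20 'b': node 10→11  emit P2@[17:20]
i=21 'a': node 11→14 (fail-walked)
i=22 'd': node 14→15  emit P5@[22:22]
i=23 'b': node 15→16  emit P4@[21:23]
i=24 'b': node 16→8 (fail-walked)
i=25 'e': node 8→9
i=26 'e': node 9→10
i=27 'b': node 10→11  emit P2@[24:27]
i=28 'd': node 11→1 (fail-walked)  emit P5@[28:28]
i=29 'a': node 1→14 (fail-walked)
i=30 'a': node 14→14 (fail-walked)
i=31 'b': node 14→17
i=32 'b': node 17→8 (fail-walked)
i=33 'e': node 8→9
i=34 'a': node 9→12 (fail-walked)
i=35 'a': node 12→13  emit P3@[33:35]
i=36 'a': node 13→14 (fail-walked)
i=37 'e': node 14→3 (fail-walked)
i=38 'd': node 3→4  emit P5@[38:38]
i=39 'e': node 4→3 (fail-walked)
i=40 'c': node 3→0 (fail-walked)
i=41 'b': node 0→8
i=42 'b': node 8→8 (fail-walked)
i=43 'b': node 8→8 (fail-walked)
i=44 'c': node 8→20
i=45 'c': node 20→21  emit P7@[43:45]
i=46 'd': node 21→1 (fail-walked)  emit P5@[46:46]
i=47 'a': node 1→14 (fail-walked)
i=48 'c': node 14→0 (fail-walked)
i=49 'a': node 0→14
i=50 'e': node 14→3 (fail-walked)
i=51 'e': node 3→3 (fail-walked)
i=52 'a': node 3→12
i=53 'a': node 12→13  emit P3@[51:53]
i=54 'd': node 13→15 (fail-walked)  emit P5@[54:54]
i=55 'd': node 15→1 (fail-walked)  emit P5@[55:55]

Result: [[1,5],[2,4],[4,5],[5,4],[6,5],[13,5],[14,0],[16,1],[16,5],[17,4],[20,2],[22,5],[23,4],[27,2],[28,5],[35,3],[38,5],[45,7],[46,5],[53,3],[54,5],[55,5]]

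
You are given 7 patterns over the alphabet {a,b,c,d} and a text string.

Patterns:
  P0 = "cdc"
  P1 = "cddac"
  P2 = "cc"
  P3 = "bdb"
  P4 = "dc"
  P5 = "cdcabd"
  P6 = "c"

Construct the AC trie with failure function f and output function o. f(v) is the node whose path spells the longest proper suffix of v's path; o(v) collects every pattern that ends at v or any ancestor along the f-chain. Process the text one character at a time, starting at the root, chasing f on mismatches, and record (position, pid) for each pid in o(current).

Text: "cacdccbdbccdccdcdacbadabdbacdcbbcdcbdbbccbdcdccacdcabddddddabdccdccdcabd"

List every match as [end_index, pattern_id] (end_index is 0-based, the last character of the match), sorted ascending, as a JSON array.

Construct AC machine:
Trie nodes:
  0='ε' goto b→8 c→1 d→11
  1='c' goto c→7 d→2  ←P6
  2='cd' goto c→3 d→4
  3='cdc' goto a→13  ←P0
  4='cdd' goto a→5
  5='cdda' goto c→6
  6='cddac' goto ·  ←P1
  7='cc' goto ·  ←P2
  8='b' goto d→9
  9='bd' goto b→10
  10='bdb' goto ·  ←P3
  11='d' goto c→12
  12='dc' goto ·  ←P4
  13='cdca' goto b→14
  14='cdcab' goto d→15
  15='cdcabd' goto ·  ←P5

BFS fail/out derivation:
  fail(1) 'c': from fail(0)=0 chase 'c': 0 ⇒ 0;  out={6}∪out(0)={6}
  fail(8) 'b': from fail(0)=0 chase 'b': 0 ⇒ 0;  out=∅∪out(0)=∅
  fail(11) 'd': from fail(0)=0 chase 'd': 0 ⇒ 0;  out=∅∪out(0)=∅
  fail(2) 'cd': from fail(1)=0 chase 'd': 0 ⇒ 11;  out=∅∪out(11)=∅
  fail(7) 'cc': from fail(1)=0 chase 'c': 0 ⇒ 1;  out={2}∪out(1)={2,6}
  fail(9) 'bd': from fail(8)=0 chase 'd': 0 ⇒ 11;  out=∅∪out(11)=∅
  fail(12) 'dc': from fail(11)=0 chase 'c': 0 ⇒ 1;  out={4}∪out(1)={4,6}
  fail(3) 'cdc': from fail(2)=11 chase 'c': 11 ⇒ 12;  out={0}∪out(12)={0,4,6}
  fail(4) 'cdd': from fail(2)=11 chase 'd': 11→0 ⇒ 11;  out=∅∪out(11)=∅
  fail(10) 'bdb': from fail(9)=11 chase 'b': 11→0 ⇒ 8;  out={3}∪out(8)={3}
  fail(5) 'cdda': from fail(4)=11 chase 'a': 11→0 ⇒ 0;  out=∅∪out(0)=∅
  fail(13) 'cdca': from fail(3)=12 chase 'a': 12→1→0 ⇒ 0;  out=∅∪out(0)=∅
  fail(6) 'cddac': from fail(5)=0 chase 'c': 0 ⇒ 1;  out={1}∪out(1)={1,6}
  fail(14) 'cdcab': from fail(13)=0 chase 'b': 0 ⇒ 8;  out=∅∪out(8)=∅
  fail(15) 'cdcabd': from fail(14)=8 chase 'd': 8 ⇒ 9;  out={5}∪out(9)={5}

Text stream:
i=0 'c': node 0→1  emit P6@[0:0]
i=1 'a': node 1→0 (fail-walked)
i=2 'c': node 0→1  emit P6@[2:2]
i=3 'd': node 1→2
i=4 'c': node 2→3  emit P0@[2:4],P4@[3:4],P6@[4:4]
i=5 'c': node 3→7 (fail-walked)  emit P2@[4:5],P6@[5:5]
i=6 'b': node 7→8 (fail-walked)
i=7 'd': node 8→9
i=8 'b': node 9→10  emit P3@[6:8]
i=9 'c': node 10→1 (fail-walked)  emit P6@[9:9]
i=10 'c': node 1→7  emit P2@[9:10],P6@[10:10]
i=11 'd': node 7→2 (fail-walked)
i=12 'c': node 2→3  emit P0@[10:12],P4@[11:12],P6@[12:12]
i=13 'c': node 3→7 (fail-walked)  emit P2@[12:13],P6@[13:13]
i=14 'd': node 7→2 (fail-walked)
i=15 'c': node 2→3  emit P0@[13:15],P4@[14:15],P6@[15:15]
i=16 'd': node 3→2 (fail-walked)
i=17 'a': node 2→0 (fail-walked)
i=18 'c': node 0→1  emit P6@[18:18]
i=19 'b': node 1→8 (fail-walked)
i=20 'a': node 8→0 (fail-walked)
i=21 'd': node 0→11
i=22 'a': node 11→0 (fail-walked)
i=23 'b': node 0→8
i=24 'd': node 8→9
i=25 'b': node 9→10  emit P3@[23:25]
i=26 'a': node 10→0 (fail-walked)
i=27 'c': node 0→1  emit P6@[27:27]
i=28 'd': node 1→2
i=29 'c': node 2→3  emit P0@[27:29],P4@[28:29],P6@[29:29]
i=30 'b': node 3→8 (fail-walked)
i=31 'b': node 8→8 (fail-walked)
i=32 'c': node 8→1 (fail-walked)  emit P6@[32:32]
i=33 'd': node 1→2
i=34 'c': node 2→3  emit P0@[32:34],P4@[33:34],P6@[34:34]
i=35 'b': node 3→8 (fail-walked)
i=36 'd': node 8→9
i=37 'b': node 9→10  emit P3@[35:37]
i=38 'b': node 10→8 (fail-walked)
i=39 'c': node 8→1 (fail-walked)  emit P6@[39:39]
i=40 'c': node 1→7  emit P2@[39:40],P6@[40:40]
i=41 'b': node 7→8 (fail-walked)
i=42 'd': node 8→9
i=43 'c': node 9→12 (fail-walked)  emit P4@[42:43],P6@[43:43]
i=44 'd': node 12→2 (fail-walked)
i=45 'c': node 2→3  emit P0@[43:45],P4@[44:45],P6@[45:45]
i=46 'c': node 3→7 (fail-walked)  emit P2@[45:46],P6@[46:46]
i=47 'a': node 7→0 (fail-walked)
i=48 'c': node 0→1  emit P6@[48:48]
i=49 'd': node 1→2
i=50 'c': node 2→3  emit P0@[48:50],P4@[49:50],P6@[50:50]
i=51 'a': node 3→13
i=52 'b': node 13→14
i=53 'd': node 14→15  emit P5@[48:53]
i=54 'd': node 15→11 (fail-walked)
i=55 'd': node 11→11 (fail-walked)
i=56 'd': node 11→11 (fail-walked)
i=57 'd': node 11→11 (fail-walked)
i=58 'd': node 11→11 (fail-walked)
i=59 'a': node 11→0 (fail-walked)
i=60 'b': node 0→8
i=61 'd': node 8→9
i=62 'c': node 9→12 (fail-walked)  emit P4@[61:62],P6@[62:62]
i=63 'c': node 12→7 (fail-walked)  emit P2@[62:63],P6@[63:63]
i=64 'd': node 7→2 (fail-walked)
i=65 'c': node 2→3  emit P0@[63:65],P4@[64:65],P6@[65:65]
i=66 'c': node 3→7 (fail-walked)  emit P2@[65:66],P6@[66:66]
i=67 'd': node 7→2 (fail-walked)
i=68 'c': node 2→3  emit P0@[66:68],P4@[67:68],P6@[68:68]
i=69 'a': node 3→13
i=70 'b': node 13→14
i=71 'd': node 14→15  emit P5@[66:71]

All matches (sorted): [[0,6],[2,6],[4,0],[4,4],[4,6],[5,2],[5,6],[8,3],[9,6],[10,2],[10,6],[12,0],[12,4],[12,6],[13,2],[13,6],[15,0],[15,4],[15,6],[18,6],[25,3],[27,6],[29,0],[29,4],[29,6],[32,6],[34,0],[34,4],[34,6],[37,3],[39,6],[40,2],[40,6],[43,4],[43,6],[45,0],[45,4],[45,6],[46,2],[46,6],[48,6],[50,0],[50,4],[50,6],[53,5],[62,4],[62,6],[63,2],[63,6],[65,0],[65,4],[65,6],[66,2],[66,6],[68,0],[68,4],[68,6],[71,5]]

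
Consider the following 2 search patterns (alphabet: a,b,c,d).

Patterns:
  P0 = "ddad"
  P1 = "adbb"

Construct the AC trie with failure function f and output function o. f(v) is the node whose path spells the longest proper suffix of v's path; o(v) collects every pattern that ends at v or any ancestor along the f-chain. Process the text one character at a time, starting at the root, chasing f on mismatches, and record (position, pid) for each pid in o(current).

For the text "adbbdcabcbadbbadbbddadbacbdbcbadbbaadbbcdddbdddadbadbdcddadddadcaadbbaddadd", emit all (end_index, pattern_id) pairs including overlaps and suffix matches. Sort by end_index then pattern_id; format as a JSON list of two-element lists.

Build:
Trie nodes:
  0='ε' goto a→5 d→1
  1='d' goto d→2
  2='dd' goto a→3
  3='dda' goto d→4
  4='ddad' goto ·  ←P0
  5='a' goto d→6
  6='ad' goto b→7
  7='adb' goto b→8
  8='adbb' goto ·  ←P1

Failure links (BFS by depth):
  n1('d'): parent n0 fail=0; on 'd' 0 → fail=0;  out ∅∪∅=∅
  n5('a'): parent n0 fail=0; on 'a' 0 → fail=0;  out ∅∪∅=∅
  n2('dd'): parent n1 fail=0; on 'd' 0 → fail=1;  out ∅∪∅=∅
  n6('ad'): parent n5 fail=0; on 'd' 0 → fail=1;  out ∅∪∅=∅
  n3('dda'): parent n2 fail=1; on 'a' 1→0 → fail=5;  out ∅∪∅=∅
  n7('adb'): parent n6 fail=1; on 'b' 1→0 → fail=0;  out ∅∪∅=∅
  n4('ddad'): parent n3 fail=5; on 'd' 5 → fail=6;  out {0}∪∅={0}
  n8('adbb'): parent n7 fail=0; on 'b' 0 → fail=0;  out {1}∪∅={1}

Run:
pos 0 'a': at 5
pos 1 'd': at 6
pos 2 'b': at 7
pos 3 'b': at 8  emit P1@[0:3]
pos 4 'd': at 1 ·f
pos 5 'c': at 0 ·f
pos 6 'a': at 5
pos 7 'b': at 0 ·f
pos 8 'c': at 0
pos 9 'b': at 0
pos 10 'a': at 5
pos 11 'd': at 6
pos 12 'b': at 7
pos 13 'b': at 8  emit P1@[10:13]
pos 14 'a': at 5 ·f
pos 15 'd': at 6
pos 16 'b': at 7
pos 17 'b': at 8  emit P1@[14:17]
pos 18 'd': at 1 ·f
pos 19 'd': at 2
pos 20 'a': at 3
pos 21 'd': at 4  emit P0@[18:21]
pos 22 'b': at 7 ·f
pos 23 'a': at 5 ·f
pos 24 'c': at 0 ·f
pos 25 'b': at 0
pos 26 'd': at 1
pos 27 'b': at 0 ·f
pos 28 'c': at 0
pos 29 'b': at 0
pos 30 'a': at 5
pos 31 'd': at 6
pos 32 'b': at 7
pos 33 'b': at 8  emit P1@[30:33]
pos 34 'a': at 5 ·f
pos 35 'a': at 5 ·f
pos 36 'd': at 6
pos 37 'b': at 7
pos 38 'b': at 8  emit P1@[35:38]
pos 39 'c': at 0 ·f
pos 40 'd': at 1
pos 41 'd': at 2
pos 42 'd': at 2 ·f
pos 43 'b': at 0 ·f
pos 44 'd': at 1
pos 45 'd': at 2
pos 46 'd': at 2 ·f
pos 47 'a': at 3
pos 48 'd': at 4  emit P0@[45:48]
pos 49 'b': at 7 ·f
pos 50 'a': at 5 ·f
pos 51 'd': at 6
pos 52 'b': at 7
pos 53 'd': at 1 ·f
pos 54 'c': at 0 ·f
pos 55 'd': at 1
pos 56 'd': at 2
pos 57 'a': at 3
pos 58 'd': at 4  emit P0@[55:58]
pos 59 'd': at 2 ·f
pos 60 'd': at 2 ·f
pos 61 'a': at 3
pos 62 'd': at 4  emit P0@[59:62]
pos 63 'c': at 0 ·f
pos 64 'a': at 5
pos 65 'a': at 5 ·f
pos 66 'd': at 6
pos 67 'b': at 7
pos 68 'b': at 8  emit P1@[65:68]
pos 69 'a': at 5 ·f
pos 70 'd': at 6
pos 71 'd': at 2 ·f
pos 72 'a': at 3
pos 73 'd': at 4  emit P0@[70:73]
pos 74 'd': at 2 ·f

All matches (sorted): [[3,1],[13,1],[17,1],[21,0],[33,1],[38,1],[48,0],[58,0],[62,0],[68,1],[73,0]]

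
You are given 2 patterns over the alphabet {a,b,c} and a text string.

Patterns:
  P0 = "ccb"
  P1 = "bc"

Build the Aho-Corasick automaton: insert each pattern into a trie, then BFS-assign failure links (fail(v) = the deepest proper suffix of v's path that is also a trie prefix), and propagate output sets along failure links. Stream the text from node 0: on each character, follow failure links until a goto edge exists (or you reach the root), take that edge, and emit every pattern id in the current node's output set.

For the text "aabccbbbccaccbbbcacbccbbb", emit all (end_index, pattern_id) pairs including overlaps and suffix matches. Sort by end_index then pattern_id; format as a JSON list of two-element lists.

Build:
Trie nodes:
  n0 'ε': b→4 c→1
  n1 'c': c→2
  n2 'cc': b→3
  n3 'ccb': ·  [P0 ends]
  n4 'b': c→5
  n5 'bc': ·  [P1 ends]

BFS fail/out derivation:
  fail(1) 'c': from fail(0)=0 chase 'c': 0 ⇒ 0;  out=∅∪out(0)=∅
  fail(4) 'b': from fail(0)=0 chase 'b': 0 ⇒ 0;  out=∅∪out(0)=∅
  fail(2) 'cc': from fail(1)=0 chase 'c': 0 ⇒ 1;  out=∅∪out(1)=∅
  fail(5) 'bc': from fail(4)=0 chase 'c': 0 ⇒ 1;  out={1}∪out(1)={1}
  fail(3) 'ccb': from fail(2)=1 chase 'b': 1→0 ⇒ 4;  out={0}∪out(4)={0}

Text stream:
[0] read 'a'  n0⇒n0
[1] read 'a'  n0⇒n0
[2] read 'b'  n0⇒n4
[3] read 'c'  n4⇒n5  emit P1@[2:3]
[4] read 'c'  n5⇒n2 ·f
[5] read 'b'  n2⇒n3  emit P0@[3:5]
[6] read 'b'  n3⇒n4 ·f
[7] read 'b'  n4⇒n4 ·f
[8] read 'c'  n4⇒n5  emit P1@[7:8]
[9] read 'c'  n5⇒n2 ·f
[10] read 'a'  n2⇒n0 ·f
[11] read 'c'  n0⇒n1
[12] read 'c'  n1⇒n2
[13] read 'b'  n2⇒n3  emit P0@[11:13]
[14] read 'b'  n3⇒n4 ·f
[15] read 'b'  n4⇒n4 ·f
[16] read 'c'  n4⇒n5  emit P1@[15:16]
[17] read 'a'  n5⇒n0 ·f
[18] read 'c'  n0⇒n1
[19] read 'b'  n1⇒n4 ·f
[20] read 'c'  n4⇒n5  emit P1@[19:20]
[21] read 'c'  n5⇒n2 ·f
[22] read 'b'  n2⇒n3  emit P0@[20:22]
[23] read 'b'  n3⇒n4 ·f
[24] read 'b'  n4⇒n4 ·f

Matches: [[3,1],[5,0],[8,1],[13,0],[16,1],[20,1],[22,0]]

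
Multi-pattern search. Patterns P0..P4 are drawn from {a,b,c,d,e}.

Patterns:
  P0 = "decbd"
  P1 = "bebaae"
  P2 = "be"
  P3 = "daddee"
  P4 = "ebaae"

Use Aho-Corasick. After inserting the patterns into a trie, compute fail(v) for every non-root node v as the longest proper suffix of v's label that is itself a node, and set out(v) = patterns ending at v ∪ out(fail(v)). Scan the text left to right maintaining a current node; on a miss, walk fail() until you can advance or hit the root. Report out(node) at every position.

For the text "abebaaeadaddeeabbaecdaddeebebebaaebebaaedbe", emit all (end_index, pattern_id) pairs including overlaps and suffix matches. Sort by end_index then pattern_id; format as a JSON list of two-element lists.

Build automaton:
Trie (insert patterns):
  n0 'ε': b→6 d→1 e→17
  n1 'd': a→12 e→2
  n2 'de': c→3
  n3 'dec': b→4
  n4 'decb': d→5
  n5 'decbd': ·  [P0 ends]
  n6 'b': e→7
  n7 'be': b→8  [P2 ends]
  n8 'beb': a→9
  n9 'beba': a→10
  n10 'bebaa': e→11
  n11 'bebaae': ·  [P1 ends]
  n12 'da': d→13
  n13 'dad': d→14
  n14 'dadd': e→15
  n15 'dadde': e→16
  n16 'daddee': ·  [P3 ends]
  n17 'e': b→18
  n18 'eb': a→19
  n19 'eba': a→20
  n20 'ebaa': e→21
  n21 'ebaae': ·  [P4 ends]

Failure links (BFS by depth):
  n1('d'): parent n0 fail=0; on 'd' 0 → fail=0;  out ∅∪∅=∅
  n6('b'): parent n0 fail=0; on 'b' 0 → fail=0;  out ∅∪∅=∅
  n17('e'): parent n0 fail=0; on 'e' 0 → fail=0;  out ∅∪∅=∅
  n2('de'): parent n1 fail=0; on 'e' 0 → fail=17;  out ∅∪∅=∅
  n7('be'): parent n6 fail=0; on 'e' 0 → fail=17;  out {2}∪∅={2}
  n12('da'): parent n1 fail=0; on 'a' 0 → fail=0;  out ∅∪∅=∅
  n18('eb'): parent n17 fail=0; on 'b' 0 → fail=6;  out ∅∪∅=∅
  n3('dec'): parent n2 fail=17; on 'c' 17→0 → fail=0;  out ∅∪∅=∅
  n8('beb'): parent n7 fail=17; on 'b' 17 → fail=18;  out ∅∪∅=∅
  n13('dad'): parent n12 fail=0; on 'd' 0 → fail=1;  out ∅∪∅=∅
  n19('eba'): parent n18 fail=6; on 'a' 6→0 → fail=0;  out ∅∪∅=∅
  n4('decb'): parent n3 fail=0; on 'b' 0 → fail=6;  out ∅∪∅=∅
  n9('beba'): parent n8 fail=18; on 'a' 18 → fail=19;  out ∅∪∅=∅
  n14('dadd'): parent n13 fail=1; on 'd' 1→0 → fail=1;  out ∅∪∅=∅
  n20('ebaa'): parent n19 fail=0; on 'a' 0 → fail=0;  out ∅∪∅=∅
  n5('decbd'): parent n4 fail=6; on 'd' 6→0 → fail=1;  out {0}∪∅={0}
  n10('bebaa'): parent n9 fail=19; on 'a' 19 → fail=20;  out ∅∪∅=∅
  n15('dadde'): parent n14 fail=1; on 'e' 1 → fail=2;  out ∅∪∅=∅
  n21('ebaae'): parent n20 fail=0; on 'e' 0 → fail=17;  out {4}∪∅={4}
  n11('bebaae'): parent n10 fail=20; on 'e' 20 → fail=21;  out {1}∪{4}={1,4}
  n16('daddee'): parent n15 fail=2; on 'e' 2→17→0 → fail=17;  out {3}∪∅={3}

Text stream:
pos 0 'a': at 0
pos 1 'b': at 6
pos 2 'e': at 7  emit P2@[1:2]
pos 3 'b': at 8
pos 4 'a': at 9
pos 5 'a': at 10
pos 6 'e': at 11  emit P1@[1:6],P4@[2:6]
pos 7 'a': at 0 (fail-walked)
pos 8 'd': at 1
pos 9 'a': at 12
pos 10 'd': at 13
pos 11 'd': at 14
pos 12 'e': at 15
pos 13 'e': at 16  emit P3@[8:13]
pos 14 'a': at 0 (fail-walked)
pos 15 'b': at 6
pos 16 'b': at 6 (fail-walked)
pos 17 'a': at 0 (fail-walked)
pos 18 'e': at 17
pos 19 'c': at 0 (fail-walked)
pos 20 'd': at 1
pos 21 'a': at 12
pos 22 'd': at 13
pos 23 'd': at 14
pos 24 'e': at 15
pos 25 'e': at 16  emit P3@[20:25]
pos 26 'b': at 18 (fail-walked)
pos 27 'e': at 7 (fail-walked)  emit P2@[26:27]
pos 28 'b': at 8
pos 29 'e': at 7 (fail-walked)  emit P2@[28:29]
pos 30 'b': at 8
pos 31 'a': at 9
pos 32 'a': at 10
pos 33 'e': at 11  emit P1@[28:33],P4@[29:33]
pos 34 'b': at 18 (fail-walked)
pos 35 'e': at 7 (fail-walked)  emit P2@[34:35]
pos 36 'b': at 8
pos 37 'a': at 9
pos 38 'a': at 10
pos 39 'e': at 11  emit P1@[34:39],P4@[35:39]
pos 40 'd': at 1 (fail-walked)
pos 41 'b': at 6 (fail-walked)
pos 42 'e': at 7  emit P2@[41:42]

All matches (sorted): [[2,2],[6,1],[6,4],[13,3],[25,3],[27,2],[29,2],[33,1],[33,4],[35,2],[39,1],[39,4],[42,2]]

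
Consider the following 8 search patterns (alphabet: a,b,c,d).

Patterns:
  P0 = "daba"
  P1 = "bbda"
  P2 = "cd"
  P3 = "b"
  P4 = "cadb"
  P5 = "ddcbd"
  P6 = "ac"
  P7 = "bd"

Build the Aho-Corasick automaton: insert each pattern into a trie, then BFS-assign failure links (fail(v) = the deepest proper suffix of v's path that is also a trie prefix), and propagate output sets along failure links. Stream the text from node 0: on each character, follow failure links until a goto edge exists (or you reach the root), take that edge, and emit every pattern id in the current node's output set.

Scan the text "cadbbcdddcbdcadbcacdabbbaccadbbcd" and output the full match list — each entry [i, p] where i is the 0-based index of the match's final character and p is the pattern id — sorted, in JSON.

Build automaton:
Trie nodes:
  0='ε' goto a→18 b→5 c→9 d→1
  1='d' goto a→2 d→14
  2='da' goto b→3
  3='dab' goto a→4
  4='daba' goto ·  ←P0
  5='b' goto b→6 d→20  ←P3
  6='bb' goto d→7
  7='bbd' goto a→8
  8='bbda' goto ·  ←P1
  9='c' goto a→11 d→10
  10='cd' goto ·  ←P2
  11='ca' goto d→12
  12='cad' goto b→13
  13='cadb' goto ·  ←P4
  14='dd' goto c→15
  15='ddc' goto b→16
  16='ddcb' goto d→17
  17='ddcbd' goto ·  ←P5
  18='a' goto c→19
  19='ac' goto ·  ←P6
  20='bd' goto ·  ←P7

BFS fail/out derivation:
  fail(1) 'd': from fail(0)=0 chase 'd': 0 ⇒ 0;  out=∅∪out(0)=∅
  fail(5) 'b': from fail(0)=0 chase 'b': 0 ⇒ 0;  out={3}∪out(0)={3}
  fail(9) 'c': from fail(0)=0 chase 'c': 0 ⇒ 0;  out=∅∪out(0)=∅
  fail(18) 'a': from fail(0)=0 chase 'a': 0 ⇒ 0;  out=∅∪out(0)=∅
  fail(2) 'da': from fail(1)=0 chase 'a': 0 ⇒ 18;  out=∅∪out(18)=∅
  fail(6) 'bb': from fail(5)=0 chase 'b': 0 ⇒ 5;  out=∅∪out(5)={3}
  fail(10) 'cd': from fail(9)=0 chase 'd': 0 ⇒ 1;  out={2}∪out(1)={2}
  fail(11) 'ca': from fail(9)=0 chase 'a': 0 ⇒ 18;  out=∅∪out(18)=∅
  fail(14) 'dd': from fail(1)=0 chase 'd': 0 ⇒ 1;  out=∅∪out(1)=∅
  fail(19) 'ac': from fail(18)=0 chase 'c': 0 ⇒ 9;  out={6}∪out(9)={6}
  fail(20) 'bd': from fail(5)=0 chase 'd': 0 ⇒ 1;  out={7}∪out(1)={7}
  fail(3) 'dab': from fail(2)=18 chase 'b': 18→0 ⇒ 5;  out=∅∪out(5)={3}
  fail(7) 'bbd': from fail(6)=5 chase 'd': 5 ⇒ 20;  out=∅∪out(20)={7}
  fail(12) 'cad': from fail(11)=18 chase 'd': 18→0 ⇒ 1;  out=∅∪out(1)=∅
  fail(15) 'ddc': from fail(14)=1 chase 'c': 1→0 ⇒ 9;  out=∅∪out(9)=∅
  fail(4) 'daba': from fail(3)=5 chase 'a': 5→0 ⇒ 18;  out={0}∪out(18)={0}
  fail(8) 'bbda': from fail(7)=20 chase 'a': 20→1 ⇒ 2;  out={1}∪out(2)={1}
  fail(13) 'cadb': from fail(12)=1 chase 'b': 1→0 ⇒ 5;  out={4}∪out(5)={3,4}
  fail(16) 'ddcb': from fail(15)=9 chase 'b': 9→0 ⇒ 5;  out=∅∪out(5)={3}
  fail(17) 'ddcbd': from fail(16)=5 chase 'd': 5 ⇒ 20;  out={5}∪out(20)={5,7}

Scan:
i=0 'c': node 0→9
i=1 'a': node 9→11
i=2 'd': node 11→12
i=3 'b': node 12→13  → match P3@[3:3],P4@[0:3]
i=4 'b': node 13→6 ·f  → match P3@[4:4]
i=5 'c': node 6→9 ·f
i=6 'd': node 9→10  → match P2@[5:6]
i=7 'd': node 10→14 ·f
i=8 'd': node 14→14 ·f
i=9 'c': node 14→15
i=10 'b': node 15→16  → match P3@[10:10]
i=11 'd': node 16→17  → match P5@[7:11],P7@[10:11]
i=12 'c': node 17→9 ·f
i=13 'a': node 9→11
i=14 'd': node 11→12
i=15 'b': node 12→13  → match P3@[15:15],P4@[12:15]
i=16 'c': node 13→9 ·f
i=17 'a': node 9→11
i=18 'c': node 11→19 ·f  → match P6@[17:18]
i=19 'd': node 19→10 ·f  → match P2@[18:19]
i=20 'a': node 10→2 ·f
i=21 'b': node 2→3  → match P3@[21:21]
i=22 'b': node 3→6 ·f  → match P3@[22:22]
i=23 'b': node 6→6 ·f  → match P3@[23:23]
i=24 'a': node 6→18 ·f
i=25 'c': node 18→19  → match P6@[24:25]
i=26 'c': node 19→9 ·f
i=27 'a': node 9→11
i=28 'd': node 11→12
i=29 'b': node 12→13  → match P3@[29:29],P4@[26:29]
i=30 'b': node 13→6 ·f  → match P3@[30:30]
i=31 'c': node 6→9 ·f
i=32 'd': node 9→10  → match P2@[31:32]

Matches: [[3,3],[3,4],[4,3],[6,2],[10,3],[11,5],[11,7],[15,3],[15,4],[18,6],[19,2],[21,3],[22,3],[23,3],[25,6],[29,3],[29,4],[30,3],[32,2]]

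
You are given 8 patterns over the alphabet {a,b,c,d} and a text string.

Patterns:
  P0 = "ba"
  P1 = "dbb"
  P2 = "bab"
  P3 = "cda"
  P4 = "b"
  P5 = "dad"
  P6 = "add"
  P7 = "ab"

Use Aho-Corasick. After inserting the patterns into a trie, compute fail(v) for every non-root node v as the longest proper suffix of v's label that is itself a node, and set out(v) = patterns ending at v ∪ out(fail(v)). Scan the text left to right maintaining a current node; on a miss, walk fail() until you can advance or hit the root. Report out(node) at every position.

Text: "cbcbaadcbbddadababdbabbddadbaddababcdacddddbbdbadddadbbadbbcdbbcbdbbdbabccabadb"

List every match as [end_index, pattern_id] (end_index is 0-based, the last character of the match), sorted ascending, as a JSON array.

Construct AC machine:
Trie nodes:
  n0 'ε': a→12 b→1 c→7 d→3
  n1 'b': a→2  [P4 ends]
  n2 'ba': b→6  [P0 ends]
  n3 'd': a→10 b→4
  n4 'db': b→5
  n5 'dbb': ·  [P1 ends]
  n6 'bab': ·  [P2 ends]
  n7 'c': d→8
  n8 'cd': a→9
  n9 'cda': ·  [P3 ends]
  n10 'da': d→11
  n11 'dad': ·  [P5 ends]
  n12 'a': b→15 d→13
  n13 'ad': d→14
  n14 'add': ·  [P6 ends]
  n15 'ab': ·  [P7 ends]

Failure links (BFS by depth):
  n1('b'): parent n0 fail=0; on 'b' 0 → fail=0;  out {4}∪∅={4}
  n3('d'): parent n0 fail=0; on 'd' 0 → fail=0;  out ∅∪∅=∅
  n7('c'): parent n0 fail=0; on 'c' 0 → fail=0;  out ∅∪∅=∅
  n12('a'): parent n0 fail=0; on 'a' 0 → fail=0;  out ∅∪∅=∅
  n2('ba'): parent n1 fail=0; on 'a' 0 → fail=12;  out {0}∪∅={0}
  n4('db'): parent n3 fail=0; on 'b' 0 → fail=1;  out ∅∪{4}={4}
  n8('cd'): parent n7 fail=0; on 'd' 0 → fail=3;  out ∅∪∅=∅
  n10('da'): parent n3 fail=0; on 'a' 0 → fail=12;  out ∅∪∅=∅
  n13('ad'): parent n12 fail=0; on 'd' 0 → fail=3;  out ∅∪∅=∅
  n15('ab'): parent n12 fail=0; on 'b' 0 → fail=1;  out {7}∪{4}={4,7}
  n5('dbb'): parent n4 fail=1; on 'b' 1→0 → fail=1;  out {1}∪{4}={1,4}
  n6('bab'): parent n2 fail=12; on 'b' 12 → fail=15;  out {2}∪{4,7}={2,4,7}
  n9('cda'): parent n8 fail=3; on 'a' 3 → fail=10;  out {3}∪∅={3}
  n11('dad'): parent n10 fail=12; on 'd' 12 → fail=13;  out {5}∪∅={5}
  n14('add'): parent n13 fail=3; on 'd' 3→0 → fail=3;  out {6}∪∅={6}

Run:
i=0 'c': node 0→7
i=1 'b': node 7→1 (fail-walked)  emit P4@[1:1]
i=2 'c': node 1→7 (fail-walked)
i=3 'b': node 7→1 (fail-walked)  emit P4@[3:3]
i=4 'a': node 1→2  emit P0@[3:4]
i=5 'a': node 2→12 (fail-walked)
i=6 'd': node 12→13
i=7 'c': node 13→7 (fail-walked)
i=8 'b': node 7→1 (fail-walked)  emit P4@[8:8]
i=9 'b': node 1→1 (fail-walked)  emit P4@[9:9]
i=10 'd': node 1→3 (fail-walked)
i=11 'd': node 3→3 (fail-walked)
i=12 'a': node 3→10
i=13 'd': node 10→11  emit P5@[11:13]
i=14 'a': node 11→10 (fail-walked)
i=15 'b': node 10→15 (fail-walked)  emit P4@[15:15],P7@[14:15]
i=16 'a': node 15→2 (fail-walked)  emit P0@[15:16]
i=17 'b': node 2→6  emit P2@[15:17],P4@[17:17],P7@[16:17]
i=18 'd': node 6→3 (fail-walked)
i=19 'b': node 3→4  emit P4@[19:19]
i=20 'a': node 4→2 (fail-walked)  emit P0@[19:20]
i=21 'b': node 2→6  emit P2@[19:21],P4@[21:21],P7@[20:21]
i=22 'b': node 6→1 (fail-walked)  emit P4@[22:22]
i=23 'd': node 1→3 (fail-walked)
i=24 'd': node 3→3 (fail-walked)
i=25 'a': node 3→10
i=26 'd': node 10→11  emit P5@[24:26]
i=27 'b': node 11→4 (fail-walked)  emit P4@[27:27]
i=28 'a': node 4→2 (fail-walked)  emit P0@[27:28]
i=29 'd': node 2→13 (fail-walked)
i=30 'd': node 13→14  emit P6@[28:30]
i=31 'a': node 14→10 (fail-walked)
i=32 'b': node 10→15 (fail-walked)  emit P4@[32:32],P7@[31:32]
i=33 'a': node 15→2 (fail-walked)  emit P0@[32:33]
i=34 'b': node 2→6  emit P2@[32:34],P4@[34:34],P7@[33:34]
i=35 'c': node 6→7 (fail-walked)
i=36 'd': node 7→8
i=37 'a': node 8→9  emit P3@[35:37]
i=38 'c': node 9→7 (fail-walked)
i=39 'd': node 7→8
i=40 'd': node 8→3 (fail-walked)
i=41 'd': node 3→3 (fail-walked)
i=42 'd': node 3→3 (fail-walked)
i=43 'b': node 3→4  emit P4@[43:43]
i=44 'b': node 4→5  emit P1@[42:44],P4@[44:44]
i=45 'd': node 5→3 (fail-walked)
i=46 'b': node 3→4  emit P4@[46:46]
i=47 'a': node 4→2 (fail-walked)  emit P0@[46:47]
i=48 'd': node 2→13 (fail-walked)
i=49 'd': node 13→14  emit P6@[47:49]
i=50 'd': node 14→3 (fail-walked)
i=51 'a': node 3→10
i=52 'd': node 10→11  emit P5@[50:52]
i=53 'b': node 11→4 (fail-walked)  emit P4@[53:53]
i=54 'b': node 4→5  emit P1@[52:54],P4@[54:54]
i=55 'a': node 5→2 (fail-walked)  emit P0@[54:55]
i=56 'd': node 2→13 (fail-walked)
i=57 'b': node 13→4 (fail-walked)  emit P4@[57:57]
i=58 'b': node 4→5  emit P1@[56:58],P4@[58:58]
i=59 'c': node 5→7 (fail-walked)
i=60 'd': node 7→8
i=61 'b': node 8→4 (fail-walked)  emit P4@[61:61]
i=62 'b': node 4→5  emit P1@[60:62],P4@[62:62]
i=63 'c': node 5→7 (fail-walked)
i=64 'b': node 7→1 (fail-walked)  emit P4@[64:64]
i=65 'd': node 1→3 (fail-walked)
i=66 'b': node 3→4  emit P4@[66:66]
i=67 'b': node 4→5  emit P1@[65:67],P4@[67:67]
i=68 'd': node 5→3 (fail-walked)
i=69 'b': node 3→4  emit P4@[69:69]
i=70 'a': node 4→2 (fail-walked)  emit P0@[69:70]
i=71 'b': node 2→6  emit P2@[69:71],P4@[71:71],P7@[70:71]
i=72 'c': node 6→7 (fail-walked)
i=73 'c': node 7→7 (fail-walked)
i=74 'a': node 7→12 (fail-walked)
i=75 'b': node 12→15  emit P4@[75:75],P7@[74:75]
i=76 'a': node 15→2 (fail-walked)  emit P0@[75:76]
i=77 'd': node 2→13 (fail-walked)
i=78 'b': node 13→4 (fail-walked)  emit P4@[78:78]

Matches: [[1,4],[3,4],[4,0],[8,4],[9,4],[13,5],[15,4],[15,7],[16,0],[17,2],[17,4],[17,7],[19,4],[20,0],[21,2],[21,4],[21,7],[22,4],[26,5],[27,4],[28,0],[30,6],[32,4],[32,7],[33,0],[34,2],[34,4],[34,7],[37,3],[43,4],[44,1],[44,4],[46,4],[47,0],[49,6],[52,5],[53,4],[54,1],[54,4],[55,0],[57,4],[58,1],[58,4],[61,4],[62,1],[62,4],[64,4],[66,4],[67,1],[67,4],[69,4],[70,0],[71,2],[71,4],[71,7],[75,4],[75,7],[76,0],[78,4]]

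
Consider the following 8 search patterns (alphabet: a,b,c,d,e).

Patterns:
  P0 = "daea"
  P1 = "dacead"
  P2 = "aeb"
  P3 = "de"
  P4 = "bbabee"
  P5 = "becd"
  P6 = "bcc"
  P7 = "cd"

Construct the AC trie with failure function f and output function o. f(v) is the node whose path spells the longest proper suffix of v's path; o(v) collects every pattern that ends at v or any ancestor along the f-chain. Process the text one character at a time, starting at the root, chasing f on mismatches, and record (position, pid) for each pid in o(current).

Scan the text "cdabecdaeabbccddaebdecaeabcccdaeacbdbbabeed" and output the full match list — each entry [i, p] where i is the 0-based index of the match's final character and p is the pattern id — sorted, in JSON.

Construct AC machine:
Trie nodes:
  0='ε' goto a→9 b→13 c→24 d→1
  1='d' goto a→2 e→12
  2='da' goto c→5 e→3
  3='dae' goto a→4
  4='daea' goto ·  [P0 ends]
  5='dac' goto e→6
  6='dace' goto a→7
  7='dacea' goto d→8
  8='dacead' goto ·  [P1 ends]
  9='a' goto e→10
  10='ae' goto b→11
  11='aeb' goto ·  [P2 ends]
  12='de' goto ·  [P3 ends]
  13='b' goto b→14 c→22 e→19
  14='bb' goto a→15
  15='bba' goto b→16
  16='bbab' goto e→17
  17='bbabe' goto e→18
  18='bbabee' goto ·  [P4 ends]
  19='be' goto c→20
  20='bec' goto d→21
  21='becd' goto ·  [P5 ends]
  22='bc' goto c→23
  23='bcc' goto ·  [P6 ends]
  24='c' goto d→25
  25='cd' goto ·  [P7 ends]

BFS fail/out derivation:
  n1('d'): parent n0 fail=0; on 'd' 0 → fail=0;  out ∅∪∅=∅
  n9('a'): parent n0 fail=0; on 'a' 0 → fail=0;  out ∅∪∅=∅
  n13('b'): parent n0 fail=0; on 'b' 0 → fail=0;  out ∅∪∅=∅
  n24('c'): parent n0 fail=0; on 'c' 0 → fail=0;  out ∅∪∅=∅
  n2('da'): parent n1 fail=0; on 'a' 0 → fail=9;  out ∅∪∅=∅
  n10('ae'): parent n9 fail=0; on 'e' 0 → fail=0;  out ∅∪∅=∅
  n12('de'): parent n1 fail=0; on 'e' 0 → fail=0;  out {3}∪∅={3}
  n14('bb'): parent n13 fail=0; on 'b' 0 → fail=13;  out ∅∪∅=∅
  n19('be'): parent n13 fail=0; on 'e' 0 → fail=0;  out ∅∪∅=∅
  n22('bc'): parent n13 fail=0; on 'c' 0 → fail=24;  out ∅∪∅=∅
  n25('cd'): parent n24 fail=0; on 'd' 0 → fail=1;  out {7}∪∅={7}
  n3('dae'): parent n2 fail=9; on 'e' 9 → fail=10;  out ∅∪∅=∅
  n5('dac'): parent n2 fail=9; on 'c' 9→0 → fail=24;  out ∅∪∅=∅
  n11('aeb'): parent n10 fail=0; on 'b' 0 → fail=13;  out {2}∪∅={2}
  n15('bba'): parent n14 fail=13; on 'a' 13→0 → fail=9;  out ∅∪∅=∅
  n20('bec'): parent n19 fail=0; on 'c' 0 → fail=24;  out ∅∪∅=∅
  n23('bcc'): parent n22 fail=24; on 'c' 24→0 → fail=24;  out {6}∪∅={6}
  n4('daea'): parent n3 fail=10; on 'a' 10→0 → fail=9;  out {0}∪∅={0}
  n6('dace'): parent n5 fail=24; on 'e' 24→0 → fail=0;  out ∅∪∅=∅
  n16('bbab'): parent n15 fail=9; on 'b' 9→0 → fail=13;  out ∅∪∅=∅
  n21('becd'): parent n20 fail=24; on 'd' 24 → fail=25;  out {5}∪{7}={5,7}
  n7('dacea'): parent n6 fail=0; on 'a' 0 → fail=9;  out ∅∪∅=∅
  n17('bbabe'): parent n16 fail=13; on 'e' 13 → fail=19;  out ∅∪∅=∅
  n8('dacead'): parent n7 fail=9; on 'd' 9→0 → fail=1;  out {1}∪∅={1}
  n18('bbabee'): parent n17 fail=19; on 'e' 19→0 → fail=0;  out {4}∪∅={4}

Run:
[0] read 'c'  n0⇒n24
[1] read 'd'  n24⇒n25  → match P7@[0:1]
[2] read 'a'  n25⇒n2 (via fail)
[3] read 'b'  n2⇒n13 (via fail)
[4] read 'e'  n13⇒n19
[5] read 'c'  n19⇒n20
[6] read 'd'  n20⇒n21  → match P5@[3:6],P7@[5:6]
[7] read 'a'  n21⇒n2 (via fail)
[8] read 'e'  n2⇒n3
[9] read 'a'  n3⇒n4  → match P0@[6:9]
[10] read 'b'  n4⇒n13 (via fail)
[11] read 'b'  n13⇒n14
[12] read 'c'  n14⇒n22 (via fail)
[13] read 'c'  n22⇒n23  → match P6@[11:13]
[14] read 'd'  n23⇒n25 (via fail)  → match P7@[13:14]
[15] read 'd'  n25⇒n1 (via fail)
[16] read 'a'  n1⇒n2
[17] read 'e'  n2⇒n3
[18] read 'b'  n3⇒n11 (via fail)  → match P2@[16:18]
[19] read 'd'  n11⇒n1 (via fail)
[20] read 'e'  n1⇒n12  → match P3@[19:20]
[21] read 'c'  n12⇒n24 (via fail)
[22] read 'a'  n24⇒n9 (via fail)
[23] read 'e'  n9⇒n10
[24] read 'a'  n10⇒n9 (via fail)
[25] read 'b'  n9⇒n13 (via fail)
[26] read 'c'  n13⇒n22
[27] read 'c'  n22⇒n23  → match P6@[25:27]
[28] read 'c'  n23⇒n24 (via fail)
[29] read 'd'  n24⇒n25  → match P7@[28:29]
[30] read 'a'  n25⇒n2 (via fail)
[31] read 'e'  n2⇒n3
[32] read 'a'  n3⇒n4  → match P0@[29:32]
[33] read 'c'  n4⇒n24 (via fail)
[34] read 'b'  n24⇒n13 (via fail)
[35] read 'd'  n13⇒n1 (via fail)
[36] read 'b'  n1⇒n13 (via fail)
[37] read 'b'  n13⇒n14
[38] read 'a'  n14⇒n15
[39] read 'b'  n15⇒n16
[40] read 'e'  n16⇒n17
[41] read 'e'  n17⇒n18  → match P4@[36:41]
[42] read 'd'  n18⇒n1 (via fail)

All matches (sorted): [[1,7],[6,5],[6,7],[9,0],[13,6],[14,7],[18,2],[20,3],[27,6],[29,7],[32,0],[41,4]]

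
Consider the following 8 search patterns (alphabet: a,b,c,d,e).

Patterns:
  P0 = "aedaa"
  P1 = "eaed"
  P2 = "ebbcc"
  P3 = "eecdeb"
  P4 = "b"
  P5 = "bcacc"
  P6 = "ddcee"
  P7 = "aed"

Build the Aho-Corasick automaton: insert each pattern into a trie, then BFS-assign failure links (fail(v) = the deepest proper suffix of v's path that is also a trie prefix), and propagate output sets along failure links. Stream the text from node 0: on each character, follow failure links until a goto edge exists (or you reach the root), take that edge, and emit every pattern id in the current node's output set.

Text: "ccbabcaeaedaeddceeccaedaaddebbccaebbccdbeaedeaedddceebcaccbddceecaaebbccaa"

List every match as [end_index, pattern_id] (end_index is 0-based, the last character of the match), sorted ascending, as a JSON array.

Build automaton:
Trie (insert patterns):
  n0 'ε': a→1 b→19 d→24 e→6
  n1 'a': e→2
  n2 'ae': d→3
  n3 'aed': a→4  ←P7
  n4 'aeda': a→5
  n5 'aedaa': ·  ←P0
  n6 'e': a→7 b→10 e→14
  n7 'ea': e→8
  n8 'eae': d→9
  n9 'eaed': ·  ←P1
  n10 'eb': b→11
  n11 'ebb': c→12
  n12 'ebbc': c→13
  n13 'ebbcc': ·  ←P2
  n14 'ee': c→15
  n15 'eec': d→16
  n16 'eecd': e→17
  n17 'eecde': b→18
  n18 'eecdeb': ·  ←P3
  n19 'b': c→20  ←P4
  n20 'bc': a→21
  n21 'bca': c→22
  n22 'bcac': c→23
  n23 'bcacc': ·  ←P5
  n24 'd': d→25
  n25 'dd': c→26
  n26 'ddc': e→27
  n27 'ddce': e→28
  n28 'ddcee': ·  ←P6

Failure links (BFS by depth):
  fail(1) 'a': from fail(0)=0 chase 'a': 0 ⇒ 0;  out=∅∪out(0)=∅
  fail(6) 'e': from fail(0)=0 chase 'e': 0 ⇒ 0;  out=∅∪out(0)=∅
  fail(19) 'b': from fail(0)=0 chase 'b': 0 ⇒ 0;  out={4}∪out(0)={4}
  fail(24) 'd': from fail(0)=0 chase 'd': 0 ⇒ 0;  out=∅∪out(0)=∅
  fail(2) 'ae': from fail(1)=0 chase 'e': 0 ⇒ 6;  out=∅∪out(6)=∅
  fail(7) 'ea': from fail(6)=0 chase 'a': 0 ⇒ 1;  out=∅∪out(1)=∅
  fail(10) 'eb': from fail(6)=0 chase 'b': 0 ⇒ 19;  out=∅∪out(19)={4}
  fail(14) 'ee': from fail(6)=0 chase 'e': 0 ⇒ 6;  out=∅∪out(6)=∅
  fail(20) 'bc': from fail(19)=0 chase 'c': 0 ⇒ 0;  out=∅∪out(0)=∅
  fail(25) 'dd': from fail(24)=0 chase 'd': 0 ⇒ 24;  out=∅∪out(24)=∅
  fail(3) 'aed': from fail(2)=6 chase 'd': 6→0 ⇒ 24;  out={7}∪out(24)={7}
  fail(8) 'eae': from fail(7)=1 chase 'e': 1 ⇒ 2;  out=∅∪out(2)=∅
  fail(11) 'ebb': from fail(10)=19 chase 'b': 19→0 ⇒ 19;  out=∅∪out(19)={4}
  fail(15) 'eec': from fail(14)=6 chase 'c': 6→0 ⇒ 0;  out=∅∪out(0)=∅
  fail(21) 'bca': from fail(20)=0 chase 'a': 0 ⇒ 1;  out=∅∪out(1)=∅
  fail(26) 'ddc': from fail(25)=24 chase 'c': 24→0 ⇒ 0;  out=∅∪out(0)=∅
  fail(4) 'aeda': from fail(3)=24 chase 'a': 24→0 ⇒ 1;  out=∅∪out(1)=∅
  fail(9) 'eaed': from fail(8)=2 chase 'd': 2 ⇒ 3;  out={1}∪out(3)={1,7}
  fail(12) 'ebbc': from fail(11)=19 chase 'c': 19 ⇒ 20;  out=∅∪out(20)=∅
  fail(16) 'eecd': from fail(15)=0 chase 'd': 0 ⇒ 24;  out=∅∪out(24)=∅
  fail(22) 'bcac': from fail(21)=1 chase 'c': 1→0 ⇒ 0;  out=∅∪out(0)=∅
  fail(27) 'ddce': from fail(26)=0 chase 'e': 0 ⇒ 6;  out=∅∪out(6)=∅
  fail(5) 'aedaa': from fail(4)=1 chase 'a': 1→0 ⇒ 1;  out={0}∪out(1)={0}
  fail(13) 'ebbcc': from fail(12)=20 chase 'c': 20→0 ⇒ 0;  out={2}∪out(0)={2}
  fail(17) 'eecde': from fail(16)=24 chase 'e': 24→0 ⇒ 6;  out=∅∪out(6)=∅
  fail(23) 'bcacc': from fail(22)=0 chase 'c': 0 ⇒ 0;  out={5}∪out(0)={5}
  fail(28) 'ddcee': from fail(27)=6 chase 'e': 6 ⇒ 14;  out={6}∪out(14)={6}
  fail(18) 'eecdeb': from fail(17)=6 chase 'b': 6 ⇒ 10;  out={3}∪out(10)={3,4}

Text stream:
[0] read 'c'  n0⇒n0
[1] read 'c'  n0⇒n0
[2] read 'b'  n0⇒n19  → match P4@[2:2]
[3] read 'a'  n19⇒n1 (via fail)
[4] read 'b'  n1⇒n19 (via fail)  → match P4@[4:4]
[5] read 'c'  n19⇒n20
[6] read 'a'  n20⇒n21
[7] read 'e'  n21⇒n2 (via fail)
[8] read 'a'  n2⇒n7 (via fail)
[9] read 'e'  n7⇒n8
[10] read 'd'  n8⇒n9  → match P1@[7:10],P7@[8:10]
[11] read 'a'  n9⇒n4 (via fail)
[12] read 'e'  n4⇒n2 (via fail)
[13] read 'd'  n2⇒n3  → match P7@[11:13]
[14] read 'd'  n3⇒n25 (via fail)
[15] read 'c'  n25⇒n26
[16] read 'e'  n26⇒n27
[17] read 'e'  n27⇒n28  → match P6@[13:17]
[18] read 'c'  n28⇒n15 (via fail)
[19] read 'c'  n15⇒n0 (via fail)
[20] read 'a'  n0⇒n1
[21] read 'e'  n1⇒n2
[22] read 'd'  n2⇒n3  → match P7@[20:22]
[23] read 'a'  n3⇒n4
[24] read 'a'  n4⇒n5  → match P0@[20:24]
[25] read 'd'  n5⇒n24 (via fail)
[26] read 'd'  n24⇒n25
[27] read 'e'  n25⇒n6 (via fail)
[28] read 'b'  n6⇒n10  → match P4@[28:28]
[29] read 'b'  n10⇒n11  → match P4@[29:29]
[30] read 'c'  n11⇒n12
[31] read 'c'  n12⇒n13  → match P2@[27:31]
[32] read 'a'  n13⇒n1 (via fail)
[33] read 'e'  n1⇒n2
[34] read 'b'  n2⇒n10 (via fail)  → match P4@[34:34]
[35] read 'b'  n10⇒n11  → match P4@[35:35]
[36] read 'c'  n11⇒n12
[37] read 'c'  n12⇒n13  → match P2@[33:37]
[38] read 'd'  n13⇒n24 (via fail)
[39] read 'b'  n24⇒n19 (via fail)  → match P4@[39:39]
[40] read 'e'  n19⇒n6 (via fail)
[41] read 'a'  n6⇒n7
[42] read 'e'  n7⇒n8
[43] read 'd'  n8⇒n9  → match P1@[40:43],P7@[41:43]
[44] read 'e'  n9⇒n6 (via fail)
[45] read 'a'  n6⇒n7
[46] read 'e'  n7⇒n8
[47] read 'd'  n8⇒n9  → match P1@[44:47],P7@[45:47]
[48] read 'd'  n9⇒n25 (via fail)
[49] read 'd'  n25⇒n25 (via fail)
[50] read 'c'  n25⇒n26
[51] read 'e'  n26⇒n27
[52] read 'e'  n27⇒n28  → match P6@[48:52]
[53] read 'b'  n28⇒n10 (via fail)  → match P4@[53:53]
[54] read 'c'  n10⇒n20 (via fail)
[55] read 'a'  n20⇒n21
[56] read 'c'  n21⇒n22
[57] read 'c'  n22⇒n23  → match P5@[53:57]
[58] read 'b'  n23⇒n19 (via fail)  → match P4@[58:58]
[59] read 'd'  n19⇒n24 (via fail)
[60] read 'd'  n24⇒n25
[61] read 'c'  n25⇒n26
[62] read 'e'  n26⇒n27
[63] read 'e'  n27⇒n28  → match P6@[59:63]
[64] read 'c'  n28⇒n15 (via fail)
[65] read 'a'  n15⇒n1 (via fail)
[66] read 'a'  n1⇒n1 (via fail)
[67] read 'e'  n1⇒n2
[68] read 'b'  n2⇒n10 (via fail)  → match P4@[68:68]
[69] read 'b'  n10⇒n11  → match P4@[69:69]
[70] read 'c'  n11⇒n12
[71] read 'c'  n12⇒n13  → match P2@[67:71]
[72] read 'a'  n13⇒n1 (via fail)
[73] read 'a'  n1⇒n1 (via fail)

Result: [[2,4],[4,4],[10,1],[10,7],[13,7],[17,6],[22,7],[24,0],[28,4],[29,4],[31,2],[34,4],[35,4],[37,2],[39,4],[43,1],[43,7],[47,1],[47,7],[52,6],[53,4],[57,5],[58,4],[63,6],[68,4],[69,4],[71,2]]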